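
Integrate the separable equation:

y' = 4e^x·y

Separating variables and integrating:
ln|y| = 4e^x + C

General solution: y = Ce^(4e^x)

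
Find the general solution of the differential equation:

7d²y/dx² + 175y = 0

Characteristic equation: 7r² + 175 = 0
Divide by 7: r² + 25 = 0
Roots: r = ±5i (complex conjugates)
General solution: y = C₁cos(5x) + C₂sin(5x)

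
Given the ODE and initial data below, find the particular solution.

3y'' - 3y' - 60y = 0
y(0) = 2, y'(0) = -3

General solution: y = C₁e^(5x) + C₂e^(-4x)
Applying ICs: C₁ = 5/9, C₂ = 13/9
Particular solution: y = (5/9)e^(5x) + (13/9)e^(-4x)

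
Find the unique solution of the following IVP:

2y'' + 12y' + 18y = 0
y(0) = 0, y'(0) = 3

General solution: y = (C₁ + C₂x)e^(-3x)
Repeated root r = -3
Applying ICs: C₁ = 0, C₂ = 3
Particular solution: y = 3xe^(-3x)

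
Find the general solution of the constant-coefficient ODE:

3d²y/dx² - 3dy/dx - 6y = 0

Characteristic equation: 3r² - 3r - 6 = 0
Divide by 3: r² - r - 2 = 0
Roots: r = 2, -1 (distinct real)
General solution: y = C₁e^(2x) + C₂e^(-x)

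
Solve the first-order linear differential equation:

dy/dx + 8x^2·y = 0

Using integrating factor method:

General solution: y = Ce^(-8x^3/3)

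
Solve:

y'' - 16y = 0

Characteristic equation: r² - 16 = 0
Roots: r = 4, -4 (distinct real)
General solution: y = C₁e^(4x) + C₂e^(-4x)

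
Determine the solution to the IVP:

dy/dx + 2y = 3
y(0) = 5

General solution: y = 3/2 + Ce^(-2x)
Applying y(0) = 5: C = 5 - 3/2 = 7/2
Particular solution: y = 3/2 + (7/2)e^(-2x)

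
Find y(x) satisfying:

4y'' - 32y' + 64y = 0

Characteristic equation: 4r² - 32r + 64 = 0
Divide by 4: r² - 8r + 16 = 0
Factored: (r - 4)² = 0
Repeated root: r = 4
General solution: y = (C₁ + C₂x)e^(4x)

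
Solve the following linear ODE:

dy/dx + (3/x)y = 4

Using integrating factor method:

General solution: y = x + Cx^(-3)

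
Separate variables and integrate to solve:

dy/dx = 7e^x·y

Separating variables and integrating:
ln|y| = 7e^x + C

General solution: y = Ce^(7e^x)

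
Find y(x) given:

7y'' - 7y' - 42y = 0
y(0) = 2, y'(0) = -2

General solution: y = C₁e^(3x) + C₂e^(-2x)
Applying ICs: C₁ = 2/5, C₂ = 8/5
Particular solution: y = (2/5)e^(3x) + (8/5)e^(-2x)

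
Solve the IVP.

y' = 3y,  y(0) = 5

General solution: y = Ce^(3x)
Applying IC y(0) = 5:
Particular solution: y = 5e^(3x)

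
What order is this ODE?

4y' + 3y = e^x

The order is 1 (highest derivative is of order 1).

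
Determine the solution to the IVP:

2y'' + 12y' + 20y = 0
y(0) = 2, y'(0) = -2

General solution: y = e^(-3x)(C₁cos(x) + C₂sin(x))
Complex roots r = -3 ± i
Applying ICs: C₁ = 2, C₂ = 4
Particular solution: y = e^(-3x)(2cos(x) + 4sin(x))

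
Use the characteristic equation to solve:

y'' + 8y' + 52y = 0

Characteristic equation: r² + 8r + 52 = 0
Roots: r = -4 ± 6i (complex conjugates)
General solution: y = e^(-4x)(C₁cos(6x) + C₂sin(6x))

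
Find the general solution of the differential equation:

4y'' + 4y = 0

Characteristic equation: 4r² + 4 = 0
Divide by 4: r² + 1 = 0
Roots: r = ±i (complex conjugates)
General solution: y = C₁cos(x) + C₂sin(x)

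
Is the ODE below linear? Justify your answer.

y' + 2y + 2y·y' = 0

No. Nonlinear (product y·y')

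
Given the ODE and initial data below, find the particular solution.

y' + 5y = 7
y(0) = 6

General solution: y = 7/5 + Ce^(-5x)
Applying y(0) = 6: C = 6 - 7/5 = 23/5
Particular solution: y = 7/5 + (23/5)e^(-5x)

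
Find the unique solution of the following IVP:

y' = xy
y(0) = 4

General solution: y = Ce^(x²/2)
Applying IC y(0) = 4:
Particular solution: y = 4e^(x²/2)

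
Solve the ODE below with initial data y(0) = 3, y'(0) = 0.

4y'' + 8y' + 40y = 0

General solution: y = e^(-x)(C₁cos(3x) + C₂sin(3x))
Complex roots r = -1 ± 3i
Applying ICs: C₁ = 3, C₂ = 1
Particular solution: y = e^(-x)(3cos(3x) + sin(3x))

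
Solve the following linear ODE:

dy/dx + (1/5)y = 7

Using integrating factor method:

General solution: y = 35 + Ce^(-x/5)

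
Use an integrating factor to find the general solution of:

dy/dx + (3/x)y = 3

Using integrating factor method:

General solution: y = (3/4)x + Cx^(-3)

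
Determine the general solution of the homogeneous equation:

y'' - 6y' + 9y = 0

Characteristic equation: r² - 6r + 9 = 0
Factored: (r - 3)² = 0
Repeated root: r = 3
General solution: y = (C₁ + C₂x)e^(3x)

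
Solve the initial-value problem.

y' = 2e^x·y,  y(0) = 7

General solution: y = Ce^(2e^x)
Applying IC y(0) = 7:
Particular solution: y = 7e^(2(e^x - 1))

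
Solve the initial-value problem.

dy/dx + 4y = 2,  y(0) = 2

General solution: y = 1/2 + Ce^(-4x)
Applying y(0) = 2: C = 2 - 1/2 = 3/2
Particular solution: y = 1/2 + (3/2)e^(-4x)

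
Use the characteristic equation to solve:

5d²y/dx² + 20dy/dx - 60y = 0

Characteristic equation: 5r² + 20r - 60 = 0
Divide by 5: r² + 4r - 12 = 0
Roots: r = 2, -6 (distinct real)
General solution: y = C₁e^(2x) + C₂e^(-6x)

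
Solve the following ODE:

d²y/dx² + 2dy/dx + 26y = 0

Characteristic equation: r² + 2r + 26 = 0
Roots: r = -1 ± 5i (complex conjugates)
General solution: y = e^(-x)(C₁cos(5x) + C₂sin(5x))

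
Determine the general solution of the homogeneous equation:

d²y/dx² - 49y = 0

Characteristic equation: r² - 49 = 0
Roots: r = 7, -7 (distinct real)
General solution: y = C₁e^(7x) + C₂e^(-7x)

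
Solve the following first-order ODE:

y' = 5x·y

Separating variables and integrating:
ln|y| = 5x^2/2 + C

General solution: y = Ce^(5x^2/2)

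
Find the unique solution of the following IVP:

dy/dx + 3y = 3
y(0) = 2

General solution: y = 1 + Ce^(-3x)
Applying y(0) = 2: C = 2 - 1 = 1
Particular solution: y = 1 + e^(-3x)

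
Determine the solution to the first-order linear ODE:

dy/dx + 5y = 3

Using integrating factor method:

General solution: y = 3/5 + Ce^(-5x)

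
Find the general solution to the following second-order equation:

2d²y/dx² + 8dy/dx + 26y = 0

Characteristic equation: 2r² + 8r + 26 = 0
Divide by 2: r² + 4r + 13 = 0
Roots: r = -2 ± 3i (complex conjugates)
General solution: y = e^(-2x)(C₁cos(3x) + C₂sin(3x))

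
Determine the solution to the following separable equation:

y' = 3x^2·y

Separating variables and integrating:
ln|y| = x^3 + C

General solution: y = Ce^(x^3)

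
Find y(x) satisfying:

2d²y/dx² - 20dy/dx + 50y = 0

Characteristic equation: 2r² - 20r + 50 = 0
Divide by 2: r² - 10r + 25 = 0
Factored: (r - 5)² = 0
Repeated root: r = 5
General solution: y = (C₁ + C₂x)e^(5x)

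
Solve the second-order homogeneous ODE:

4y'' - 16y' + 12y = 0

Characteristic equation: 4r² - 16r + 12 = 0
Divide by 4: r² - 4r + 3 = 0
Roots: r = 1, 3 (distinct real)
General solution: y = C₁e^x + C₂e^(3x)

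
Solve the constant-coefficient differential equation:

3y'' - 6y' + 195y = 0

Characteristic equation: 3r² - 6r + 195 = 0
Divide by 3: r² - 2r + 65 = 0
Roots: r = 1 ± 8i (complex conjugates)
General solution: y = e^x(C₁cos(8x) + C₂sin(8x))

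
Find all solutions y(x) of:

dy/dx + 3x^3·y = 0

Using integrating factor method:

General solution: y = Ce^(-3x^4/4)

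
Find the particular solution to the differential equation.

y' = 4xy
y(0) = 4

General solution: y = Ce^(2x²)
Applying IC y(0) = 4:
Particular solution: y = 4e^(2x²)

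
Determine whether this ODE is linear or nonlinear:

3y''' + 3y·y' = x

Nonlinear (product y·y')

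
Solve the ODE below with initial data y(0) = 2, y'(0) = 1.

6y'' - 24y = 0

General solution: y = C₁e^(2x) + C₂e^(-2x)
Applying ICs: C₁ = 5/4, C₂ = 3/4
Particular solution: y = (5/4)e^(2x) + (3/4)e^(-2x)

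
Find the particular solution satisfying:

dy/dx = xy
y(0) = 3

General solution: y = Ce^(x²/2)
Applying IC y(0) = 3:
Particular solution: y = 3e^(x²/2)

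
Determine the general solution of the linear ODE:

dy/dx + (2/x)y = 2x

Using integrating factor method:

General solution: y = (1/2)x^2 + Cx^(-2)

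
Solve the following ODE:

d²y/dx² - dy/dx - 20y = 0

Characteristic equation: r² - r - 20 = 0
Roots: r = 5, -4 (distinct real)
General solution: y = C₁e^(5x) + C₂e^(-4x)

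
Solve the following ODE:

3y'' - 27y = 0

Characteristic equation: 3r² - 27 = 0
Divide by 3: r² - 9 = 0
Roots: r = 3, -3 (distinct real)
General solution: y = C₁e^(3x) + C₂e^(-3x)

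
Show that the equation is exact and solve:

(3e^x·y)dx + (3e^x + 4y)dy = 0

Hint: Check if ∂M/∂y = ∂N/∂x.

Verify exactness: ∂M/∂y = ∂N/∂x ✓
Find F(x,y) such that ∂F/∂x = M, ∂F/∂y = N
Solution: 3e^x·y + 2y² = C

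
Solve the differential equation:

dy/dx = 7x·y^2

Separating variables and integrating:
-1/y = 7x^2/2 + C

General solution: y^-1 = (-7/2)x^2 + C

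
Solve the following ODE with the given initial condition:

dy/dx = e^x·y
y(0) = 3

General solution: y = Ce^(e^x)
Applying IC y(0) = 3:
Particular solution: y = 3e^(e^x - 1)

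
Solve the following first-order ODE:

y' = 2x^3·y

Separating variables and integrating:
ln|y| = x^4/2 + C

General solution: y = Ce^(x^4/2)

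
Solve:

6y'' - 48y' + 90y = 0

Characteristic equation: 6r² - 48r + 90 = 0
Divide by 6: r² - 8r + 15 = 0
Roots: r = 3, 5 (distinct real)
General solution: y = C₁e^(3x) + C₂e^(5x)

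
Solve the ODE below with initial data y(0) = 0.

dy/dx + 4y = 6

General solution: y = 3/2 + Ce^(-4x)
Applying y(0) = 0: C = 0 - 3/2 = -3/2
Particular solution: y = 3/2 - (3/2)e^(-4x)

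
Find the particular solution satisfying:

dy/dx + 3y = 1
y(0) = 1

General solution: y = 1/3 + Ce^(-3x)
Applying y(0) = 1: C = 1 - 1/3 = 2/3
Particular solution: y = 1/3 + (2/3)e^(-3x)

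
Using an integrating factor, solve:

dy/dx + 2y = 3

Using integrating factor method:

General solution: y = 3/2 + Ce^(-2x)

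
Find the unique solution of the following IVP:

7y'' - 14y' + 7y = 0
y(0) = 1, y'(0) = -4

General solution: y = (C₁ + C₂x)e^x
Repeated root r = 1
Applying ICs: C₁ = 1, C₂ = -5
Particular solution: y = (1 - 5x)e^x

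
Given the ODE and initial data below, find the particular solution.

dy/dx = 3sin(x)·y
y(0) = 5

General solution: y = Ce^(-3cos(x))
Applying IC y(0) = 5:
Particular solution: y = 5e^(3(1-cos(x)))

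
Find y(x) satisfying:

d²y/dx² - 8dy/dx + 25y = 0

Characteristic equation: r² - 8r + 25 = 0
Roots: r = 4 ± 3i (complex conjugates)
General solution: y = e^(4x)(C₁cos(3x) + C₂sin(3x))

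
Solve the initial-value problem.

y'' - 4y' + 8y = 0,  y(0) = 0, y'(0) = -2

General solution: y = e^(2x)(C₁cos(2x) + C₂sin(2x))
Complex roots r = 2 ± 2i
Applying ICs: C₁ = 0, C₂ = -1
Particular solution: y = e^(2x)(-sin(2x))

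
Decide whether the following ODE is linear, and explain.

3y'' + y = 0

Linear (y and its derivatives appear to the first power only, no products of y terms)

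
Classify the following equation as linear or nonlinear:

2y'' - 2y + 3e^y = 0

Nonlinear (e^y is nonlinear in y)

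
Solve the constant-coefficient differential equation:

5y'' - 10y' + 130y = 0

Characteristic equation: 5r² - 10r + 130 = 0
Divide by 5: r² - 2r + 26 = 0
Roots: r = 1 ± 5i (complex conjugates)
General solution: y = e^x(C₁cos(5x) + C₂sin(5x))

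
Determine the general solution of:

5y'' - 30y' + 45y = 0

Characteristic equation: 5r² - 30r + 45 = 0
Divide by 5: r² - 6r + 9 = 0
Factored: (r - 3)² = 0
Repeated root: r = 3
General solution: y = (C₁ + C₂x)e^(3x)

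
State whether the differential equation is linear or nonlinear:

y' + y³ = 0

Nonlinear (y³ term)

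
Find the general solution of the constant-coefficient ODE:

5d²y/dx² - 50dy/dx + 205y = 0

Characteristic equation: 5r² - 50r + 205 = 0
Divide by 5: r² - 10r + 41 = 0
Roots: r = 5 ± 4i (complex conjugates)
General solution: y = e^(5x)(C₁cos(4x) + C₂sin(4x))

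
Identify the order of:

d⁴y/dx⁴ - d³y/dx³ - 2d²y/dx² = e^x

The order is 4 (highest derivative is of order 4).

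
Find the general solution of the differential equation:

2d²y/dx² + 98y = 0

Characteristic equation: 2r² + 98 = 0
Divide by 2: r² + 49 = 0
Roots: r = ±7i (complex conjugates)
General solution: y = C₁cos(7x) + C₂sin(7x)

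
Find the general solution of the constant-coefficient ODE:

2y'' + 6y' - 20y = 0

Characteristic equation: 2r² + 6r - 20 = 0
Divide by 2: r² + 3r - 10 = 0
Roots: r = 2, -5 (distinct real)
General solution: y = C₁e^(2x) + C₂e^(-5x)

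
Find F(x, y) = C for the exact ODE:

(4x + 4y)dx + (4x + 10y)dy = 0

Verify exactness: ∂M/∂y = ∂N/∂x ✓
Find F(x,y) such that ∂F/∂x = M, ∂F/∂y = N
Solution: 2x² + 4xy + 5y² = C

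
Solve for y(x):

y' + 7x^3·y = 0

Using integrating factor method:

General solution: y = Ce^(-7x^4/4)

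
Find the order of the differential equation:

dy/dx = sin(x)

The order is 1 (highest derivative is of order 1).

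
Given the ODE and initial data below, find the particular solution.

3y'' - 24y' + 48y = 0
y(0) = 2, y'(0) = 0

General solution: y = (C₁ + C₂x)e^(4x)
Repeated root r = 4
Applying ICs: C₁ = 2, C₂ = -8
Particular solution: y = (2 - 8x)e^(4x)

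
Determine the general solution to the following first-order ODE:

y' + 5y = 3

Using integrating factor method:

General solution: y = 3/5 + Ce^(-5x)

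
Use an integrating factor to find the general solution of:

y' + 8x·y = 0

Using integrating factor method:

General solution: y = Ce^(-4x^2)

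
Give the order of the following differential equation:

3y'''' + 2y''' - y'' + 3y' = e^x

The order is 4 (highest derivative is of order 4).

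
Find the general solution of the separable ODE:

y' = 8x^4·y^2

Separating variables and integrating:
-1/y = 8x^5/5 + C

General solution: y^-1 = (-8/5)x^5 + C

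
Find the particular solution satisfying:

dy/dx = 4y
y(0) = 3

General solution: y = Ce^(4x)
Applying IC y(0) = 3:
Particular solution: y = 3e^(4x)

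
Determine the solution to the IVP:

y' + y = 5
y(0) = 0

General solution: y = 5 + Ce^(-x)
Applying y(0) = 0: C = 0 - 5 = -5
Particular solution: y = 5 - 5e^(-x)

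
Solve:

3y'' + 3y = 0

Characteristic equation: 3r² + 3 = 0
Divide by 3: r² + 1 = 0
Roots: r = ±i (complex conjugates)
General solution: y = C₁cos(x) + C₂sin(x)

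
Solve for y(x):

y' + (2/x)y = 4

Using integrating factor method:

General solution: y = (4/3)x + Cx^(-2)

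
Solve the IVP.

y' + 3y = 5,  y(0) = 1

General solution: y = 5/3 + Ce^(-3x)
Applying y(0) = 1: C = 1 - 5/3 = -2/3
Particular solution: y = 5/3 - (2/3)e^(-3x)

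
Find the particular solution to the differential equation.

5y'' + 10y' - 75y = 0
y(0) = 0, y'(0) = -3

General solution: y = C₁e^(3x) + C₂e^(-5x)
Applying ICs: C₁ = -3/8, C₂ = 3/8
Particular solution: y = -(3/8)e^(3x) + (3/8)e^(-5x)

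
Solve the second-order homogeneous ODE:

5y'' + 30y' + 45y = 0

Characteristic equation: 5r² + 30r + 45 = 0
Divide by 5: r² + 6r + 9 = 0
Factored: (r + 3)² = 0
Repeated root: r = -3
General solution: y = (C₁ + C₂x)e^(-3x)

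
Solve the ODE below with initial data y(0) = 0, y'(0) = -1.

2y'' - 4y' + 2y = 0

General solution: y = (C₁ + C₂x)e^x
Repeated root r = 1
Applying ICs: C₁ = 0, C₂ = -1
Particular solution: y = -xe^x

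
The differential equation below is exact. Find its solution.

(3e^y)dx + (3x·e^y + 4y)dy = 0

Verify exactness: ∂M/∂y = ∂N/∂x ✓
Find F(x,y) such that ∂F/∂x = M, ∂F/∂y = N
Solution: 3x·e^y + 2y² = C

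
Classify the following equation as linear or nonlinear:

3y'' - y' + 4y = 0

Linear (y and its derivatives appear to the first power only, no products of y terms)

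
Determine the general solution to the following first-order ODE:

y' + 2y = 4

Using integrating factor method:

General solution: y = 2 + Ce^(-2x)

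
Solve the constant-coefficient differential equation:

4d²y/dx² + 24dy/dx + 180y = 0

Characteristic equation: 4r² + 24r + 180 = 0
Divide by 4: r² + 6r + 45 = 0
Roots: r = -3 ± 6i (complex conjugates)
General solution: y = e^(-3x)(C₁cos(6x) + C₂sin(6x))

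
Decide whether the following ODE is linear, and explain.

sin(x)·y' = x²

Linear (y and its derivatives appear to the first power only, no products of y terms)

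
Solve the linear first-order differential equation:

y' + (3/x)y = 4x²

Using integrating factor method:

General solution: y = (2/3)x^3 + Cx^(-3)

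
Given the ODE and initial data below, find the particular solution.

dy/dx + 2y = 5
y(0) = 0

General solution: y = 5/2 + Ce^(-2x)
Applying y(0) = 0: C = 0 - 5/2 = -5/2
Particular solution: y = 5/2 - (5/2)e^(-2x)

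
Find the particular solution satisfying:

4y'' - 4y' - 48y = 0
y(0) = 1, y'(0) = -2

General solution: y = C₁e^(4x) + C₂e^(-3x)
Applying ICs: C₁ = 1/7, C₂ = 6/7
Particular solution: y = (1/7)e^(4x) + (6/7)e^(-3x)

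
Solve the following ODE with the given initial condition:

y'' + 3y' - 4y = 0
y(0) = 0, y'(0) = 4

General solution: y = C₁e^x + C₂e^(-4x)
Applying ICs: C₁ = 4/5, C₂ = -4/5
Particular solution: y = (4/5)e^x - (4/5)e^(-4x)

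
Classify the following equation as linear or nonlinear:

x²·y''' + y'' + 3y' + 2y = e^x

Linear (y and its derivatives appear to the first power only, no products of y terms)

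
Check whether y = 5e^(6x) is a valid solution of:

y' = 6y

Verification:
y = 5e^(6x)
y' = 30e^(6x)
6y = 30e^(6x)
y' = 6y ✓

Yes, it is a solution.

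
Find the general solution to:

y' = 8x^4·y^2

Separating variables and integrating:
-1/y = 8x^5/5 + C

General solution: y^-1 = (-8/5)x^5 + C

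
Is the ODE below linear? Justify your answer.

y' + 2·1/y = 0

No. Nonlinear (1/y term)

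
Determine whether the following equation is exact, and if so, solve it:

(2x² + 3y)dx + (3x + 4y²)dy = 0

Verify exactness: ∂M/∂y = ∂N/∂x ✓
Find F(x,y) such that ∂F/∂x = M, ∂F/∂y = N
Solution: 2x³/3 + 3xy + 4y³/3 = C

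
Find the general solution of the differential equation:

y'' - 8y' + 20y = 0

Characteristic equation: r² - 8r + 20 = 0
Roots: r = 4 ± 2i (complex conjugates)
General solution: y = e^(4x)(C₁cos(2x) + C₂sin(2x))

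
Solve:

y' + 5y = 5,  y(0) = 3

General solution: y = 1 + Ce^(-5x)
Applying y(0) = 3: C = 3 - 1 = 2
Particular solution: y = 1 + 2e^(-5x)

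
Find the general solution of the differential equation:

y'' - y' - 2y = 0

Characteristic equation: r² - r - 2 = 0
Roots: r = 2, -1 (distinct real)
General solution: y = C₁e^(2x) + C₂e^(-x)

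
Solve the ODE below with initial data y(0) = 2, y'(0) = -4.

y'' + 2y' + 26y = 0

General solution: y = e^(-x)(C₁cos(5x) + C₂sin(5x))
Complex roots r = -1 ± 5i
Applying ICs: C₁ = 2, C₂ = -2/5
Particular solution: y = e^(-x)(2cos(5x) - (2/5)sin(5x))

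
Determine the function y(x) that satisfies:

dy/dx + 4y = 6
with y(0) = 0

General solution: y = 3/2 + Ce^(-4x)
Applying y(0) = 0: C = 0 - 3/2 = -3/2
Particular solution: y = 3/2 - (3/2)e^(-4x)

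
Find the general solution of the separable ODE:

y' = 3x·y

Separating variables and integrating:
ln|y| = 3x^2/2 + C

General solution: y = Ce^(3x^2/2)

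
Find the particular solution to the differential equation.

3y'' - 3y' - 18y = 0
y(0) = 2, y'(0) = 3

General solution: y = C₁e^(3x) + C₂e^(-2x)
Applying ICs: C₁ = 7/5, C₂ = 3/5
Particular solution: y = (7/5)e^(3x) + (3/5)e^(-2x)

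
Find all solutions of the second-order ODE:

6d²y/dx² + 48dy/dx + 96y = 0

Characteristic equation: 6r² + 48r + 96 = 0
Divide by 6: r² + 8r + 16 = 0
Factored: (r + 4)² = 0
Repeated root: r = -4
General solution: y = (C₁ + C₂x)e^(-4x)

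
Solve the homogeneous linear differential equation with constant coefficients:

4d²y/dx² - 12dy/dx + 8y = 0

Characteristic equation: 4r² - 12r + 8 = 0
Divide by 4: r² - 3r + 2 = 0
Roots: r = 2, 1 (distinct real)
General solution: y = C₁e^(2x) + C₂e^x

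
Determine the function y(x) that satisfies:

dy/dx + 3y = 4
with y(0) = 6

General solution: y = 4/3 + Ce^(-3x)
Applying y(0) = 6: C = 6 - 4/3 = 14/3
Particular solution: y = 4/3 + (14/3)e^(-3x)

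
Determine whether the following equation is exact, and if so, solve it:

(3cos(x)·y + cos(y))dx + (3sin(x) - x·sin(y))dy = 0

Verify exactness: ∂M/∂y = ∂N/∂x ✓
Find F(x,y) such that ∂F/∂x = M, ∂F/∂y = N
Solution: 3sin(x)·y + x·cos(y) = C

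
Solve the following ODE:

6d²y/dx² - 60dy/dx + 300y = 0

Characteristic equation: 6r² - 60r + 300 = 0
Divide by 6: r² - 10r + 50 = 0
Roots: r = 5 ± 5i (complex conjugates)
General solution: y = e^(5x)(C₁cos(5x) + C₂sin(5x))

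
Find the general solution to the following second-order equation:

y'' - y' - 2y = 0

Characteristic equation: r² - r - 2 = 0
Roots: r = 2, -1 (distinct real)
General solution: y = C₁e^(2x) + C₂e^(-x)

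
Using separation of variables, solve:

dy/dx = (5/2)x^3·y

Separating variables and integrating:
ln|y| = 5x^4/8 + C

General solution: y = Ce^(5x^4/8)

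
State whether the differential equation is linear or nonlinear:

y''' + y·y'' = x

Nonlinear (y·y'' term)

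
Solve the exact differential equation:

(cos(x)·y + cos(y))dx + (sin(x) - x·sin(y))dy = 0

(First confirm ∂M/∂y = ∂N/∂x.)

Verify exactness: ∂M/∂y = ∂N/∂x ✓
Find F(x,y) such that ∂F/∂x = M, ∂F/∂y = N
Solution: sin(x)·y + x·cos(y) = C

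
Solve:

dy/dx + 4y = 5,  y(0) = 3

General solution: y = 5/4 + Ce^(-4x)
Applying y(0) = 3: C = 3 - 5/4 = 7/4
Particular solution: y = 5/4 + (7/4)e^(-4x)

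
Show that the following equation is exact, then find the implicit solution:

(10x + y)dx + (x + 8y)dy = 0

Verify exactness: ∂M/∂y = ∂N/∂x ✓
Find F(x,y) such that ∂F/∂x = M, ∂F/∂y = N
Solution: 5x² + xy + 4y² = C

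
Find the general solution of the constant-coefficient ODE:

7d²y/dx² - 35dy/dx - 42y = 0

Characteristic equation: 7r² - 35r - 42 = 0
Divide by 7: r² - 5r - 6 = 0
Roots: r = 6, -1 (distinct real)
General solution: y = C₁e^(6x) + C₂e^(-x)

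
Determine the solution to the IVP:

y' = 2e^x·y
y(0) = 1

General solution: y = Ce^(2e^x)
Applying IC y(0) = 1:
Particular solution: y = e^(2(e^x - 1))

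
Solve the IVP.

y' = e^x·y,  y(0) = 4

General solution: y = Ce^(e^x)
Applying IC y(0) = 4:
Particular solution: y = 4e^(e^x - 1)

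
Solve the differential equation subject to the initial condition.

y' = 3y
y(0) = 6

General solution: y = Ce^(3x)
Applying IC y(0) = 6:
Particular solution: y = 6e^(3x)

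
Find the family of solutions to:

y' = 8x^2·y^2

Separating variables and integrating:
-1/y = 8x^3/3 + C

General solution: y^-1 = (-8/3)x^3 + C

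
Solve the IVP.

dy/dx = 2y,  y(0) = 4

General solution: y = Ce^(2x)
Applying IC y(0) = 4:
Particular solution: y = 4e^(2x)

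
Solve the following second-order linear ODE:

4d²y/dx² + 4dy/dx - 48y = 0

Characteristic equation: 4r² + 4r - 48 = 0
Divide by 4: r² + r - 12 = 0
Roots: r = 3, -4 (distinct real)
General solution: y = C₁e^(3x) + C₂e^(-4x)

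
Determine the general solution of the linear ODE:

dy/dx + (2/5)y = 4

Using integrating factor method:

General solution: y = 10 + Ce^(-2x/5)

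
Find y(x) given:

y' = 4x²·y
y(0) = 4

General solution: y = Ce^(4x³/3)
Applying IC y(0) = 4:
Particular solution: y = 4e^(4x³/3)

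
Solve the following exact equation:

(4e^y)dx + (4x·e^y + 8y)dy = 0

Verify exactness: ∂M/∂y = ∂N/∂x ✓
Find F(x,y) such that ∂F/∂x = M, ∂F/∂y = N
Solution: 4x·e^y + 4y² = C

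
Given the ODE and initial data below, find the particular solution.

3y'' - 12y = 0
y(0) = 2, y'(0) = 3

General solution: y = C₁e^(2x) + C₂e^(-2x)
Applying ICs: C₁ = 7/4, C₂ = 1/4
Particular solution: y = (7/4)e^(2x) + (1/4)e^(-2x)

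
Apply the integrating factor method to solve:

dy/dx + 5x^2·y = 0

Using integrating factor method:

General solution: y = Ce^(-5x^3/3)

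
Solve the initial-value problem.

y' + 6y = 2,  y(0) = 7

General solution: y = 1/3 + Ce^(-6x)
Applying y(0) = 7: C = 7 - 1/3 = 20/3
Particular solution: y = 1/3 + (20/3)e^(-6x)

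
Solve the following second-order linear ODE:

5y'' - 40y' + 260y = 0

Characteristic equation: 5r² - 40r + 260 = 0
Divide by 5: r² - 8r + 52 = 0
Roots: r = 4 ± 6i (complex conjugates)
General solution: y = e^(4x)(C₁cos(6x) + C₂sin(6x))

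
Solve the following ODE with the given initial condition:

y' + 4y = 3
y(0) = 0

General solution: y = 3/4 + Ce^(-4x)
Applying y(0) = 0: C = 0 - 3/4 = -3/4
Particular solution: y = 3/4 - (3/4)e^(-4x)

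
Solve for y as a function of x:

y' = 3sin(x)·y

Separating variables and integrating:
ln|y| = -3cos(x) + C

General solution: y = Ce^(-3cos(x))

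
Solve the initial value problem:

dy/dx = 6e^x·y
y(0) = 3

General solution: y = Ce^(6e^x)
Applying IC y(0) = 3:
Particular solution: y = 3e^(6(e^x - 1))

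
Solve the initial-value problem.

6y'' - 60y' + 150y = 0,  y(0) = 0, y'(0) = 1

General solution: y = (C₁ + C₂x)e^(5x)
Repeated root r = 5
Applying ICs: C₁ = 0, C₂ = 1
Particular solution: y = xe^(5x)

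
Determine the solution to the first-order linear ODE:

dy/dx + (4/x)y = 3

Using integrating factor method:

General solution: y = (3/5)x + Cx^(-4)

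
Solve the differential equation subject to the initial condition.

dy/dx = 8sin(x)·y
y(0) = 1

General solution: y = Ce^(-8cos(x))
Applying IC y(0) = 1:
Particular solution: y = e^(8(1-cos(x)))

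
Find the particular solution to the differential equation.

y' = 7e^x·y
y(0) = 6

General solution: y = Ce^(7e^x)
Applying IC y(0) = 6:
Particular solution: y = 6e^(7(e^x - 1))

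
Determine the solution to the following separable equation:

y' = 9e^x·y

Separating variables and integrating:
ln|y| = 9e^x + C

General solution: y = Ce^(9e^x)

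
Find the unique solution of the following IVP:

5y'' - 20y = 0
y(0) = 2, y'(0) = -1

General solution: y = C₁e^(2x) + C₂e^(-2x)
Applying ICs: C₁ = 3/4, C₂ = 5/4
Particular solution: y = (3/4)e^(2x) + (5/4)e^(-2x)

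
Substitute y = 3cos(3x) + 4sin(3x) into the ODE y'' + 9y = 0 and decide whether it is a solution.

Verification:
y'' = -27cos(3x) - 36sin(3x)
y'' + 9y = 0 ✓

Yes, it is a solution.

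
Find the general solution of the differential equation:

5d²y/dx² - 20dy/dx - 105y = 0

Characteristic equation: 5r² - 20r - 105 = 0
Divide by 5: r² - 4r - 21 = 0
Roots: r = 7, -3 (distinct real)
General solution: y = C₁e^(7x) + C₂e^(-3x)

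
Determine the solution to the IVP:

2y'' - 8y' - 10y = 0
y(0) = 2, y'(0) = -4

General solution: y = C₁e^(5x) + C₂e^(-x)
Applying ICs: C₁ = -1/3, C₂ = 7/3
Particular solution: y = -(1/3)e^(5x) + (7/3)e^(-x)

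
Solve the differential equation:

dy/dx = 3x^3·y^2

Separating variables and integrating:
-1/y = 3x^4/4 + C

General solution: y^-1 = (-3/4)x^4 + C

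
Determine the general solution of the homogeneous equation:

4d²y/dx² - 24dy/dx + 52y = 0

Characteristic equation: 4r² - 24r + 52 = 0
Divide by 4: r² - 6r + 13 = 0
Roots: r = 3 ± 2i (complex conjugates)
General solution: y = e^(3x)(C₁cos(2x) + C₂sin(2x))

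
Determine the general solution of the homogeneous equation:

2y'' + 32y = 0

Characteristic equation: 2r² + 32 = 0
Divide by 2: r² + 16 = 0
Roots: r = ±4i (complex conjugates)
General solution: y = C₁cos(4x) + C₂sin(4x)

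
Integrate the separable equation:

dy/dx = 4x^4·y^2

Separating variables and integrating:
-1/y = 4x^5/5 + C

General solution: y^-1 = (-4/5)x^5 + C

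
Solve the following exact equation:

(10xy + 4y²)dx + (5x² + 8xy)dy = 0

Verify exactness: ∂M/∂y = ∂N/∂x ✓
Find F(x,y) such that ∂F/∂x = M, ∂F/∂y = N
Solution: 5x²y + 4xy² = C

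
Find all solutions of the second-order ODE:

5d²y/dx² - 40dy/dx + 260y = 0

Characteristic equation: 5r² - 40r + 260 = 0
Divide by 5: r² - 8r + 52 = 0
Roots: r = 4 ± 6i (complex conjugates)
General solution: y = e^(4x)(C₁cos(6x) + C₂sin(6x))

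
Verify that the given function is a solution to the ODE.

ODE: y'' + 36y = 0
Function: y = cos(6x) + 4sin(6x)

Verification:
y'' = -36cos(6x) - 144sin(6x)
y'' + 36y = 0 ✓

Yes, it is a solution.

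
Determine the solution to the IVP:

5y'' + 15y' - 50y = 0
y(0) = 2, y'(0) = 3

General solution: y = C₁e^(2x) + C₂e^(-5x)
Applying ICs: C₁ = 13/7, C₂ = 1/7
Particular solution: y = (13/7)e^(2x) + (1/7)e^(-5x)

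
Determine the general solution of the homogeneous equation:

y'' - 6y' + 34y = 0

Characteristic equation: r² - 6r + 34 = 0
Roots: r = 3 ± 5i (complex conjugates)
General solution: y = e^(3x)(C₁cos(5x) + C₂sin(5x))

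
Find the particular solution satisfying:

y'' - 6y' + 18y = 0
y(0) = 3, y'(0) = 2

General solution: y = e^(3x)(C₁cos(3x) + C₂sin(3x))
Complex roots r = 3 ± 3i
Applying ICs: C₁ = 3, C₂ = -7/3
Particular solution: y = e^(3x)(3cos(3x) - (7/3)sin(3x))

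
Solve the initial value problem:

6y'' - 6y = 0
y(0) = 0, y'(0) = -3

General solution: y = C₁e^x + C₂e^(-x)
Applying ICs: C₁ = -3/2, C₂ = 3/2
Particular solution: y = -(3/2)e^x + (3/2)e^(-x)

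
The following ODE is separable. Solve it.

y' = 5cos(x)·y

Separating variables and integrating:
ln|y| = 5sin(x) + C

General solution: y = Ce^(5sin(x))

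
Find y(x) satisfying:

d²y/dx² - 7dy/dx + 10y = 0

Characteristic equation: r² - 7r + 10 = 0
Roots: r = 5, 2 (distinct real)
General solution: y = C₁e^(5x) + C₂e^(2x)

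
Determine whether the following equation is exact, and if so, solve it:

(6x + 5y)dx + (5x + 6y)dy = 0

Verify exactness: ∂M/∂y = ∂N/∂x ✓
Find F(x,y) such that ∂F/∂x = M, ∂F/∂y = N
Solution: 3x² + 5xy + 3y² = C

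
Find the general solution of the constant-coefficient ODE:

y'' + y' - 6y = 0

Characteristic equation: r² + r - 6 = 0
Roots: r = 2, -3 (distinct real)
General solution: y = C₁e^(2x) + C₂e^(-3x)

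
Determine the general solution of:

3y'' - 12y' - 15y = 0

Characteristic equation: 3r² - 12r - 15 = 0
Divide by 3: r² - 4r - 5 = 0
Roots: r = 5, -1 (distinct real)
General solution: y = C₁e^(5x) + C₂e^(-x)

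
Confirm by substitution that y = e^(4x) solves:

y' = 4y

Verification:
y = e^(4x)
y' = 4e^(4x)
4y = 4e^(4x)
y' = 4y ✓

Yes, it is a solution.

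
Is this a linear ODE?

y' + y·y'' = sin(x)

No. Nonlinear (y·y'' term)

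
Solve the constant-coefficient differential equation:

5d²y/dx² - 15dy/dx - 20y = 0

Characteristic equation: 5r² - 15r - 20 = 0
Divide by 5: r² - 3r - 4 = 0
Roots: r = 4, -1 (distinct real)
General solution: y = C₁e^(4x) + C₂e^(-x)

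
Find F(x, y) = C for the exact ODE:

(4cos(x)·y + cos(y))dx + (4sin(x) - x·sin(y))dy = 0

Verify exactness: ∂M/∂y = ∂N/∂x ✓
Find F(x,y) such that ∂F/∂x = M, ∂F/∂y = N
Solution: 4sin(x)·y + x·cos(y) = C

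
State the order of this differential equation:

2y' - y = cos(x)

The order is 1 (highest derivative is of order 1).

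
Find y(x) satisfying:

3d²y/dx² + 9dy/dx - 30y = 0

Characteristic equation: 3r² + 9r - 30 = 0
Divide by 3: r² + 3r - 10 = 0
Roots: r = 2, -5 (distinct real)
General solution: y = C₁e^(2x) + C₂e^(-5x)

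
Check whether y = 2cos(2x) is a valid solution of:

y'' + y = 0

Verification:
y'' = -8cos(2x)
y'' + y ≠ 0 (frequency mismatch: got 4 instead of 1)

No, it is not a solution.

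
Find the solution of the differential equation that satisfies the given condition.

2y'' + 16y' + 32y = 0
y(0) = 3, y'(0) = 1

General solution: y = (C₁ + C₂x)e^(-4x)
Repeated root r = -4
Applying ICs: C₁ = 3, C₂ = 13
Particular solution: y = (3 + 13x)e^(-4x)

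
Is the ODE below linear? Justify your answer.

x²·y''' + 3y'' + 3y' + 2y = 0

Yes. Linear (y and its derivatives appear to the first power only, no products of y terms)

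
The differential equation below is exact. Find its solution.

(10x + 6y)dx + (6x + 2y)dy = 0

Verify exactness: ∂M/∂y = ∂N/∂x ✓
Find F(x,y) such that ∂F/∂x = M, ∂F/∂y = N
Solution: 5x² + 6xy + y² = C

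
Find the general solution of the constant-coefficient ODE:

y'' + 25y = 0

Characteristic equation: r² + 25 = 0
Roots: r = ±5i (complex conjugates)
General solution: y = C₁cos(5x) + C₂sin(5x)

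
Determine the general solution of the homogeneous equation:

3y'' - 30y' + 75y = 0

Characteristic equation: 3r² - 30r + 75 = 0
Divide by 3: r² - 10r + 25 = 0
Factored: (r - 5)² = 0
Repeated root: r = 5
General solution: y = (C₁ + C₂x)e^(5x)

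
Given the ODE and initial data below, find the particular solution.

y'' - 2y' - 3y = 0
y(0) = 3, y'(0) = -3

General solution: y = C₁e^(3x) + C₂e^(-x)
Applying ICs: C₁ = 0, C₂ = 3
Particular solution: y = 3e^(-x)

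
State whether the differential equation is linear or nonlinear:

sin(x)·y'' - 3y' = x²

Linear (y and its derivatives appear to the first power only, no products of y terms)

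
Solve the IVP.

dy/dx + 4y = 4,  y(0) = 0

General solution: y = 1 + Ce^(-4x)
Applying y(0) = 0: C = 0 - 1 = -1
Particular solution: y = 1 - e^(-4x)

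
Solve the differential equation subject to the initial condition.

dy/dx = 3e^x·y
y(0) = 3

General solution: y = Ce^(3e^x)
Applying IC y(0) = 3:
Particular solution: y = 3e^(3(e^x - 1))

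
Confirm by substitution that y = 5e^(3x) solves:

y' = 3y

Verification:
y = 5e^(3x)
y' = 15e^(3x)
3y = 15e^(3x)
y' = 3y ✓

Yes, it is a solution.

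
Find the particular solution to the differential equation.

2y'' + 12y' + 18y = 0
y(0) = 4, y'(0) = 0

General solution: y = (C₁ + C₂x)e^(-3x)
Repeated root r = -3
Applying ICs: C₁ = 4, C₂ = 12
Particular solution: y = (4 + 12x)e^(-3x)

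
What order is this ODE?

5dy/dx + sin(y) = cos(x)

The order is 1 (highest derivative is of order 1).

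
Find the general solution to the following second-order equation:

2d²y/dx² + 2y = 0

Characteristic equation: 2r² + 2 = 0
Divide by 2: r² + 1 = 0
Roots: r = ±i (complex conjugates)
General solution: y = C₁cos(x) + C₂sin(x)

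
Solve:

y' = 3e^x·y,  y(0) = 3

General solution: y = Ce^(3e^x)
Applying IC y(0) = 3:
Particular solution: y = 3e^(3(e^x - 1))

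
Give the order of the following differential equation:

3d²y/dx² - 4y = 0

The order is 2 (highest derivative is of order 2).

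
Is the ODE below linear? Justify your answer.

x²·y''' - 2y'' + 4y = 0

Yes. Linear (y and its derivatives appear to the first power only, no products of y terms)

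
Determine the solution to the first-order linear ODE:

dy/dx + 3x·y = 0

Using integrating factor method:

General solution: y = Ce^(-3x^2/2)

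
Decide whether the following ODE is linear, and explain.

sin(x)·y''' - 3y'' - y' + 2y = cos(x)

Linear (y and its derivatives appear to the first power only, no products of y terms)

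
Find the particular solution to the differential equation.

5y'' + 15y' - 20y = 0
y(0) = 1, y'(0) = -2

General solution: y = C₁e^x + C₂e^(-4x)
Applying ICs: C₁ = 2/5, C₂ = 3/5
Particular solution: y = (2/5)e^x + (3/5)e^(-4x)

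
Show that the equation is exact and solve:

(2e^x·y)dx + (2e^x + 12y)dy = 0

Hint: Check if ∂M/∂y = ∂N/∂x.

Verify exactness: ∂M/∂y = ∂N/∂x ✓
Find F(x,y) such that ∂F/∂x = M, ∂F/∂y = N
Solution: 2e^x·y + 6y² = C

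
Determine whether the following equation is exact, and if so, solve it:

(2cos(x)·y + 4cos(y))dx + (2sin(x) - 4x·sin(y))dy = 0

Verify exactness: ∂M/∂y = ∂N/∂x ✓
Find F(x,y) such that ∂F/∂x = M, ∂F/∂y = N
Solution: 2sin(x)·y + 4x·cos(y) = C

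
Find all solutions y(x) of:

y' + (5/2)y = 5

Using integrating factor method:

General solution: y = 2 + Ce^(-5x/2)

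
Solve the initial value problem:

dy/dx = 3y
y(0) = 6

General solution: y = Ce^(3x)
Applying IC y(0) = 6:
Particular solution: y = 6e^(3x)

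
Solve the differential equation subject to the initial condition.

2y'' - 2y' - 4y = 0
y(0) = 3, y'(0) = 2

General solution: y = C₁e^(2x) + C₂e^(-x)
Applying ICs: C₁ = 5/3, C₂ = 4/3
Particular solution: y = (5/3)e^(2x) + (4/3)e^(-x)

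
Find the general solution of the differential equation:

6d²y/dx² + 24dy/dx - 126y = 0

Characteristic equation: 6r² + 24r - 126 = 0
Divide by 6: r² + 4r - 21 = 0
Roots: r = 3, -7 (distinct real)
General solution: y = C₁e^(3x) + C₂e^(-7x)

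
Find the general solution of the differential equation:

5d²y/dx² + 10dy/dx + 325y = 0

Characteristic equation: 5r² + 10r + 325 = 0
Divide by 5: r² + 2r + 65 = 0
Roots: r = -1 ± 8i (complex conjugates)
General solution: y = e^(-x)(C₁cos(8x) + C₂sin(8x))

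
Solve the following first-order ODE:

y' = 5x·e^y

Separating variables and integrating:
-e^(-y) = 5x²/2 + C

General solution: y = -ln(C - 5x²/2)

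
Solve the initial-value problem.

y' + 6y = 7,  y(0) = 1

General solution: y = 7/6 + Ce^(-6x)
Applying y(0) = 1: C = 1 - 7/6 = -1/6
Particular solution: y = 7/6 - (1/6)e^(-6x)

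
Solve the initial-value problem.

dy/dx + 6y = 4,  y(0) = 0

General solution: y = 2/3 + Ce^(-6x)
Applying y(0) = 0: C = 0 - 2/3 = -2/3
Particular solution: y = 2/3 - (2/3)e^(-6x)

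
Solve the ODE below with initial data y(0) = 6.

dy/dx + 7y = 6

General solution: y = 6/7 + Ce^(-7x)
Applying y(0) = 6: C = 6 - 6/7 = 36/7
Particular solution: y = 6/7 + (36/7)e^(-7x)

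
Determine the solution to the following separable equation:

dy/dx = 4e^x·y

Separating variables and integrating:
ln|y| = 4e^x + C

General solution: y = Ce^(4e^x)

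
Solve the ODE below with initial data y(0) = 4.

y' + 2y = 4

General solution: y = 2 + Ce^(-2x)
Applying y(0) = 4: C = 4 - 2 = 2
Particular solution: y = 2 + 2e^(-2x)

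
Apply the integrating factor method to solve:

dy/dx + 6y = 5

Using integrating factor method:

General solution: y = 5/6 + Ce^(-6x)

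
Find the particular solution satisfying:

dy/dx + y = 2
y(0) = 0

General solution: y = 2 + Ce^(-x)
Applying y(0) = 0: C = 0 - 2 = -2
Particular solution: y = 2 - 2e^(-x)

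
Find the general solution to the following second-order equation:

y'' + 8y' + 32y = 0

Characteristic equation: r² + 8r + 32 = 0
Roots: r = -4 ± 4i (complex conjugates)
General solution: y = e^(-4x)(C₁cos(4x) + C₂sin(4x))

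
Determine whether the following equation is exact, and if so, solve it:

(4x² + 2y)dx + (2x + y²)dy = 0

Verify exactness: ∂M/∂y = ∂N/∂x ✓
Find F(x,y) such that ∂F/∂x = M, ∂F/∂y = N
Solution: 4x³/3 + 2xy + y³/3 = C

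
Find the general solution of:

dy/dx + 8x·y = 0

Using integrating factor method:

General solution: y = Ce^(-4x^2)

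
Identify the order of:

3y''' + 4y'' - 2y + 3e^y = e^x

The order is 3 (highest derivative is of order 3).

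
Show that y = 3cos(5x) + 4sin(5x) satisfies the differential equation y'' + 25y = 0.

Verification:
y'' = -75cos(5x) - 100sin(5x)
y'' + 25y = 0 ✓

Yes, it is a solution.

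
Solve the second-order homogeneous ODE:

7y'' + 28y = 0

Characteristic equation: 7r² + 28 = 0
Divide by 7: r² + 4 = 0
Roots: r = ±2i (complex conjugates)
General solution: y = C₁cos(2x) + C₂sin(2x)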